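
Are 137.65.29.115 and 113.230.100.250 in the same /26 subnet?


Mask: 255.255.255.192
137.65.29.115 AND mask = 137.65.29.64
113.230.100.250 AND mask = 113.230.100.192
No, different subnets (137.65.29.64 vs 113.230.100.192)


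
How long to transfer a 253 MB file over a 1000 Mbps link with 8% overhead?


Effective throughput = 1000 * (1 - 8/100) = 920 Mbps
File size in Mb = 253 * 8 = 2024 Mb
Time = 2024 / 920
Time = 2.2 seconds


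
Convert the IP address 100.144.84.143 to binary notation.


100 = 01100100
144 = 10010000
84 = 01010100
143 = 10001111
Binary: 01100100.10010000.01010100.10001111


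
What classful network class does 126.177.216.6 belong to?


First octet: 126
Binary: 01111110
0xxxxxxx -> Class A (1-126)
Class A, default mask 255.0.0.0 (/8)


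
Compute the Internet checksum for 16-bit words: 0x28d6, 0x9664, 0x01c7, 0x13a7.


Sum all words (with carry folding):
+ 0x28d6 = 0x28d6
+ 0x9664 = 0xbf3a
+ 0x01c7 = 0xc101
+ 0x13a7 = 0xd4a8
One's complement: ~0xd4a8
Checksum = 0x2b57


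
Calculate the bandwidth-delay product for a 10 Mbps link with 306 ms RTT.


BDP = bandwidth * RTT
= 10 Mbps * 306 ms
= 10 * 1e6 * 306 / 1000 bits
= 3060000 bits
= 382500 bytes
= 373.5352 KB
BDP = 3060000 bits (382500 bytes)


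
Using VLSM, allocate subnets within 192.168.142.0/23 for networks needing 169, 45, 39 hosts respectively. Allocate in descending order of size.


169 hosts -> /24 (254 usable): 192.168.142.0/24
45 hosts -> /26 (62 usable): 192.168.143.0/26
39 hosts -> /26 (62 usable): 192.168.143.64/26
Allocation: 192.168.142.0/24 (169 hosts, 254 usable); 192.168.143.0/26 (45 hosts, 62 usable); 192.168.143.64/26 (39 hosts, 62 usable)


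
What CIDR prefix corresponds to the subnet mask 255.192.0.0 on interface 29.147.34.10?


Binary: 11111111.11000000.00000000.00000000
Count leading 1s
Prefix: /10


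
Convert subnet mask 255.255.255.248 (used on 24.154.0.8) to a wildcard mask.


Subnet mask: 255.255.255.248
Wildcard = 255.255.255.255 - subnet mask
255 - 255 = 0
255 - 255 = 0
255 - 255 = 0
255 - 248 = 7
Wildcard: 0.0.0.7


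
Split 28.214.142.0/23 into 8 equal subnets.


New prefix = 23 + 3 = 26
Each subnet has 64 addresses
  28.214.142.0/26
  28.214.142.64/26
  28.214.142.128/26
  28.214.142.192/26
  28.214.143.0/26
  28.214.143.64/26
  28.214.143.128/26
  28.214.143.192/26
Subnets: 28.214.142.0/26, 28.214.142.64/26, 28.214.142.128/26, 28.214.142.192/26, 28.214.143.0/26, 28.214.143.64/26, 28.214.143.128/26, 28.214.143.192/26


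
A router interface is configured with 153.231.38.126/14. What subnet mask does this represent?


/14 means 14 network bits, 18 host bits
Binary: 11111111111111000000000000000000
Mask: 255.252.0.0


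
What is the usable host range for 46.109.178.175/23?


Network: 46.109.178.0
Broadcast: 46.109.179.255
First usable = network + 1
Last usable = broadcast - 1
Range: 46.109.178.1 to 46.109.179.254


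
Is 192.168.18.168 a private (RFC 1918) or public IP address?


RFC 1918 private ranges:
  10.0.0.0/8 (10.0.0.0 - 10.255.255.255)
  172.16.0.0/12 (172.16.0.0 - 172.31.255.255)
  192.168.0.0/16 (192.168.0.0 - 192.168.255.255)
Private (in 192.168.0.0/16)


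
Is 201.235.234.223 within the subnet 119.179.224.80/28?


Subnet network: 119.179.224.80
Test IP AND mask: 201.235.234.208
No, 201.235.234.223 is not in 119.179.224.80/28


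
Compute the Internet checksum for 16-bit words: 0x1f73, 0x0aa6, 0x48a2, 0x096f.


Sum all words (with carry folding):
+ 0x1f73 = 0x1f73
+ 0x0aa6 = 0x2a19
+ 0x48a2 = 0x72bb
+ 0x096f = 0x7c2a
One's complement: ~0x7c2a
Checksum = 0x83d5


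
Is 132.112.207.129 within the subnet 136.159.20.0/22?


Subnet network: 136.159.20.0
Test IP AND mask: 132.112.204.0
No, 132.112.207.129 is not in 136.159.20.0/22


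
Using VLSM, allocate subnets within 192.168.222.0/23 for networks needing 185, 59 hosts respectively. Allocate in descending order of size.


185 hosts -> /24 (254 usable): 192.168.222.0/24
59 hosts -> /26 (62 usable): 192.168.223.0/26
Allocation: 192.168.222.0/24 (185 hosts, 254 usable); 192.168.223.0/26 (59 hosts, 62 usable)


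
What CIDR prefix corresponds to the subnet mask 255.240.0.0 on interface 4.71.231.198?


Binary: 11111111.11110000.00000000.00000000
Count leading 1s
Prefix: /12


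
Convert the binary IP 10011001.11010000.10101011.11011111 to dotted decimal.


10011001 = 153
11010000 = 208
10101011 = 171
11011111 = 223
IP: 153.208.171.223


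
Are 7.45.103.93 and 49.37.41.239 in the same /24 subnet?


Mask: 255.255.255.0
7.45.103.93 AND mask = 7.45.103.0
49.37.41.239 AND mask = 49.37.41.0
No, different subnets (7.45.103.0 vs 49.37.41.0)


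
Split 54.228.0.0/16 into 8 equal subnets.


New prefix = 16 + 3 = 19
Each subnet has 8192 addresses
  54.228.0.0/19
  54.228.32.0/19
  54.228.64.0/19
  54.228.96.0/19
  54.228.128.0/19
  54.228.160.0/19
  54.228.192.0/19
  54.228.224.0/19
Subnets: 54.228.0.0/19, 54.228.32.0/19, 54.228.64.0/19, 54.228.96.0/19, 54.228.128.0/19, 54.228.160.0/19, 54.228.192.0/19, 54.228.224.0/19


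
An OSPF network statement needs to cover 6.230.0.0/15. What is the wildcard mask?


Subnet mask: 255.254.0.0
Wildcard = 255.255.255.255 - subnet mask
255 - 255 = 0
255 - 254 = 1
255 - 0 = 255
255 - 0 = 255
Wildcard: 0.1.255.255


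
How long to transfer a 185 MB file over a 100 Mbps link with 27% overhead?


Effective throughput = 100 * (1 - 27/100) = 73 Mbps
File size in Mb = 185 * 8 = 1480 Mb
Time = 1480 / 73
Time = 20.274 seconds


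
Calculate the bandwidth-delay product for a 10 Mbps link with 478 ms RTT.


BDP = bandwidth * RTT
= 10 Mbps * 478 ms
= 10 * 1e6 * 478 / 1000 bits
= 4780000 bits
= 597500 bytes
= 583.4961 KB
BDP = 4780000 bits (597500 bytes)


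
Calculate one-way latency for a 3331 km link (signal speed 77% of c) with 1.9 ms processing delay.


Speed = 0.77 * 3e5 km/s = 231000 km/s
Propagation delay = 3331 / 231000 = 0.0144 s = 14.4199 ms
Processing delay = 1.9 ms
Total one-way latency = 16.3199 ms


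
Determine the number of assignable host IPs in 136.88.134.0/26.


Host bits = 32 - 26 = 6
Total addresses = 2^6 = 64
Usable = total - 2 (network and broadcast)
Usable hosts: 62


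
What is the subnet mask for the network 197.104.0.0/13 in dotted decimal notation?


/13 means 13 network bits, 19 host bits
Binary: 11111111111110000000000000000000
Mask: 255.248.0.0


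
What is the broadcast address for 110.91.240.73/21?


Network: 110.91.240.0/21
Host bits = 11
Set all host bits to 1:
Broadcast: 110.91.247.255


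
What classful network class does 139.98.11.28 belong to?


First octet: 139
Binary: 10001011
10xxxxxx -> Class B (128-191)
Class B, default mask 255.255.0.0 (/16)


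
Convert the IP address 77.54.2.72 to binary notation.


77 = 01001101
54 = 00110110
2 = 00000010
72 = 01001000
Binary: 01001101.00110110.00000010.01001000


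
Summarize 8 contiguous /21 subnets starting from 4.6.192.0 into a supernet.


Original prefix: /21
Number of subnets: 8 = 2^3
New prefix = 21 - 3 = 18
Supernet: 4.6.192.0/18


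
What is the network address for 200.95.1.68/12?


IP:   11001000.01011111.00000001.01000100
Mask: 11111111.11110000.00000000.00000000
AND operation:
Net:  11001000.01010000.00000000.00000000
Network: 200.80.0.0/12


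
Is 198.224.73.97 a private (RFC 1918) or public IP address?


RFC 1918 private ranges:
  10.0.0.0/8 (10.0.0.0 - 10.255.255.255)
  172.16.0.0/12 (172.16.0.0 - 172.31.255.255)
  192.168.0.0/16 (192.168.0.0 - 192.168.255.255)
Public (not in any RFC 1918 range)


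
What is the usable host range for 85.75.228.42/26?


Network: 85.75.228.0
Broadcast: 85.75.228.63
First usable = network + 1
Last usable = broadcast - 1
Range: 85.75.228.1 to 85.75.228.62


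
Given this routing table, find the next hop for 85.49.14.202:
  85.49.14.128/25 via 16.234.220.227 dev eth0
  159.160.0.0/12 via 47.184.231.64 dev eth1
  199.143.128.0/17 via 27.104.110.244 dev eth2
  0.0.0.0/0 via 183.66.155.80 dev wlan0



Longest prefix match for 85.49.14.202:
  /25 85.49.14.128: MATCH
  /12 159.160.0.0: no
  /17 199.143.128.0: no
  /0 0.0.0.0: MATCH
Selected: next-hop 16.234.220.227 via eth0 (matched /25)


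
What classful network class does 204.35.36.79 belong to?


First octet: 204
Binary: 11001100
110xxxxx -> Class C (192-223)
Class C, default mask 255.255.255.0 (/24)


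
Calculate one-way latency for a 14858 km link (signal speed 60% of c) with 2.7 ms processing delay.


Speed = 0.6 * 3e5 km/s = 180000 km/s
Propagation delay = 14858 / 180000 = 0.0825 s = 82.5444 ms
Processing delay = 2.7 ms
Total one-way latency = 85.2444 ms


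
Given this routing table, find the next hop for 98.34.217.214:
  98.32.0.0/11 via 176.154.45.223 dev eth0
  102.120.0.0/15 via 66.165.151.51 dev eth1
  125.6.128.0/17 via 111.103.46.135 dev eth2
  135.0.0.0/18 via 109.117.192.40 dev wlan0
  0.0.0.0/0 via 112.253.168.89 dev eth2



Longest prefix match for 98.34.217.214:
  /11 98.32.0.0: MATCH
  /15 102.120.0.0: no
  /17 125.6.128.0: no
  /18 135.0.0.0: no
  /0 0.0.0.0: MATCH
Selected: next-hop 176.154.45.223 via eth0 (matched /11)


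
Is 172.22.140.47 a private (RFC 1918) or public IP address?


RFC 1918 private ranges:
  10.0.0.0/8 (10.0.0.0 - 10.255.255.255)
  172.16.0.0/12 (172.16.0.0 - 172.31.255.255)
  192.168.0.0/16 (192.168.0.0 - 192.168.255.255)
Private (in 172.16.0.0/12)


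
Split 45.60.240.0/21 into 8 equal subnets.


New prefix = 21 + 3 = 24
Each subnet has 256 addresses
  45.60.240.0/24
  45.60.241.0/24
  45.60.242.0/24
  45.60.243.0/24
  45.60.244.0/24
  45.60.245.0/24
  45.60.246.0/24
  45.60.247.0/24
Subnets: 45.60.240.0/24, 45.60.241.0/24, 45.60.242.0/24, 45.60.243.0/24, 45.60.244.0/24, 45.60.245.0/24, 45.60.246.0/24, 45.60.247.0/24


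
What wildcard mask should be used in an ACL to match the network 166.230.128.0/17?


Subnet mask: 255.255.128.0
Wildcard = 255.255.255.255 - subnet mask
255 - 255 = 0
255 - 255 = 0
255 - 128 = 127
255 - 0 = 255
Wildcard: 0.0.127.255


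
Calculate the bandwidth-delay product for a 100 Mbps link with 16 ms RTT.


BDP = bandwidth * RTT
= 100 Mbps * 16 ms
= 100 * 1e6 * 16 / 1000 bits
= 1600000 bits
= 200000 bytes
= 195.3125 KB
BDP = 1600000 bits (200000 bytes)


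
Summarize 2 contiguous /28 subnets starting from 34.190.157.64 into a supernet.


Original prefix: /28
Number of subnets: 2 = 2^1
New prefix = 28 - 1 = 27
Supernet: 34.190.157.64/27


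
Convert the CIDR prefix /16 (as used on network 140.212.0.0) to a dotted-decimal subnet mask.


/16 means 16 network bits, 16 host bits
Binary: 11111111111111110000000000000000
Mask: 255.255.0.0


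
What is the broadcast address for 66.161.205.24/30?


Network: 66.161.205.24/30
Host bits = 2
Set all host bits to 1:
Broadcast: 66.161.205.27


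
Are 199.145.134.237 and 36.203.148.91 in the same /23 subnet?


Mask: 255.255.254.0
199.145.134.237 AND mask = 199.145.134.0
36.203.148.91 AND mask = 36.203.148.0
No, different subnets (199.145.134.0 vs 36.203.148.0)


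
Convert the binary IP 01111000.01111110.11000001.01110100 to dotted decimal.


01111000 = 120
01111110 = 126
11000001 = 193
01110100 = 116
IP: 120.126.193.116


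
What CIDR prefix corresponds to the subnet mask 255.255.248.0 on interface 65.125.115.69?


Binary: 11111111.11111111.11111000.00000000
Count leading 1s
Prefix: /21


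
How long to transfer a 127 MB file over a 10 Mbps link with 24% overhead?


Effective throughput = 10 * (1 - 24/100) = 7.6 Mbps
File size in Mb = 127 * 8 = 1016 Mb
Time = 1016 / 7.6
Time = 133.6842 seconds


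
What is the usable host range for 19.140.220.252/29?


Network: 19.140.220.248
Broadcast: 19.140.220.255
First usable = network + 1
Last usable = broadcast - 1
Range: 19.140.220.249 to 19.140.220.254


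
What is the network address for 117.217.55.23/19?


IP:   01110101.11011001.00110111.00010111
Mask: 11111111.11111111.11100000.00000000
AND operation:
Net:  01110101.11011001.00100000.00000000
Network: 117.217.32.0/19


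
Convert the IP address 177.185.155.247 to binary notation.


177 = 10110001
185 = 10111001
155 = 10011011
247 = 11110111
Binary: 10110001.10111001.10011011.11110111


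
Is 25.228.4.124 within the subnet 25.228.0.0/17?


Subnet network: 25.228.0.0
Test IP AND mask: 25.228.0.0
Yes, 25.228.4.124 is in 25.228.0.0/17


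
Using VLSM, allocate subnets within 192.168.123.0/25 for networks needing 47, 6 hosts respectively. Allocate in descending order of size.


47 hosts -> /26 (62 usable): 192.168.123.0/26
6 hosts -> /29 (6 usable): 192.168.123.64/29
Allocation: 192.168.123.0/26 (47 hosts, 62 usable); 192.168.123.64/29 (6 hosts, 6 usable)


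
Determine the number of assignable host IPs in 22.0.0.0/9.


Host bits = 32 - 9 = 23
Total addresses = 2^23 = 8388608
Usable = total - 2 (network and broadcast)
Usable hosts: 8388606


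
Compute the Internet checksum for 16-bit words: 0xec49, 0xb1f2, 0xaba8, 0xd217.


Sum all words (with carry folding):
+ 0xec49 = 0xec49
+ 0xb1f2 = 0x9e3c
+ 0xaba8 = 0x49e5
+ 0xd217 = 0x1bfd
One's complement: ~0x1bfd
Checksum = 0xe402


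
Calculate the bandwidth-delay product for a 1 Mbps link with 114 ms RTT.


BDP = bandwidth * RTT
= 1 Mbps * 114 ms
= 1 * 1e6 * 114 / 1000 bits
= 114000 bits
= 14250 bytes
= 13.916 KB
BDP = 114000 bits (14250 bytes)


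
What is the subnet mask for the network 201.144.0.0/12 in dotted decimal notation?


/12 means 12 network bits, 20 host bits
Binary: 11111111111100000000000000000000
Mask: 255.240.0.0


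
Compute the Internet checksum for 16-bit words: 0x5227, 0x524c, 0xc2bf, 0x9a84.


Sum all words (with carry folding):
+ 0x5227 = 0x5227
+ 0x524c = 0xa473
+ 0xc2bf = 0x6733
+ 0x9a84 = 0x01b8
One's complement: ~0x01b8
Checksum = 0xfe47


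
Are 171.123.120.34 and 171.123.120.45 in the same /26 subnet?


Mask: 255.255.255.192
171.123.120.34 AND mask = 171.123.120.0
171.123.120.45 AND mask = 171.123.120.0
Yes, same subnet (171.123.120.0)


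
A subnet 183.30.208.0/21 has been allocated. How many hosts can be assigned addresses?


Host bits = 32 - 21 = 11
Total addresses = 2^11 = 2048
Usable = total - 2 (network and broadcast)
Usable hosts: 2046


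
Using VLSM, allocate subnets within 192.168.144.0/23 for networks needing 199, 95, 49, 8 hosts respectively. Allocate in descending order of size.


199 hosts -> /24 (254 usable): 192.168.144.0/24
95 hosts -> /25 (126 usable): 192.168.145.0/25
49 hosts -> /26 (62 usable): 192.168.145.128/26
8 hosts -> /28 (14 usable): 192.168.145.192/28
Allocation: 192.168.144.0/24 (199 hosts, 254 usable); 192.168.145.0/25 (95 hosts, 126 usable); 192.168.145.128/26 (49 hosts, 62 usable); 192.168.145.192/28 (8 hosts, 14 usable)


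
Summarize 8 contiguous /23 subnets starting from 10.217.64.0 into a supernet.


Original prefix: /23
Number of subnets: 8 = 2^3
New prefix = 23 - 3 = 20
Supernet: 10.217.64.0/20


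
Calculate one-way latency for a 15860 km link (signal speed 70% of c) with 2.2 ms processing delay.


Speed = 0.7 * 3e5 km/s = 210000 km/s
Propagation delay = 15860 / 210000 = 0.0755 s = 75.5238 ms
Processing delay = 2.2 ms
Total one-way latency = 77.7238 ms


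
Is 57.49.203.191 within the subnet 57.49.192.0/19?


Subnet network: 57.49.192.0
Test IP AND mask: 57.49.192.0
Yes, 57.49.203.191 is in 57.49.192.0/19


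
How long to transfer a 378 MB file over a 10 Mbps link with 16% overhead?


Effective throughput = 10 * (1 - 16/100) = 8.4 Mbps
File size in Mb = 378 * 8 = 3024 Mb
Time = 3024 / 8.4
Time = 360 seconds


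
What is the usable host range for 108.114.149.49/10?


Network: 108.64.0.0
Broadcast: 108.127.255.255
First usable = network + 1
Last usable = broadcast - 1
Range: 108.64.0.1 to 108.127.255.254


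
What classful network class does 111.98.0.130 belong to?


First octet: 111
Binary: 01101111
0xxxxxxx -> Class A (1-126)
Class A, default mask 255.0.0.0 (/8)


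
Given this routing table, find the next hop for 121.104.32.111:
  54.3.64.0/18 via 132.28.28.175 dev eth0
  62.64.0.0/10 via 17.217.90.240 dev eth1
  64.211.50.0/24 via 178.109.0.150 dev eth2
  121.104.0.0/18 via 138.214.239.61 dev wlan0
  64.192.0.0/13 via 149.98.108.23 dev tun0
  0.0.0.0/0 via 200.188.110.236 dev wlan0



Longest prefix match for 121.104.32.111:
  /18 54.3.64.0: no
  /10 62.64.0.0: no
  /24 64.211.50.0: no
  /18 121.104.0.0: MATCH
  /13 64.192.0.0: no
  /0 0.0.0.0: MATCH
Selected: next-hop 138.214.239.61 via wlan0 (matched /18)


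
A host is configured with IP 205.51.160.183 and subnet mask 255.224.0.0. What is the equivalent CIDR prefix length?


Binary: 11111111.11100000.00000000.00000000
Count leading 1s
Prefix: /11


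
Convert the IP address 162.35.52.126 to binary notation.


162 = 10100010
35 = 00100011
52 = 00110100
126 = 01111110
Binary: 10100010.00100011.00110100.01111110


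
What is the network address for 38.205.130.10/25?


IP:   00100110.11001101.10000010.00001010
Mask: 11111111.11111111.11111111.10000000
AND operation:
Net:  00100110.11001101.10000010.00000000
Network: 38.205.130.0/25


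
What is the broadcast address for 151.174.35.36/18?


Network: 151.174.0.0/18
Host bits = 14
Set all host bits to 1:
Broadcast: 151.174.63.255


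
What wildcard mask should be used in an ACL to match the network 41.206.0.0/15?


Subnet mask: 255.254.0.0
Wildcard = 255.255.255.255 - subnet mask
255 - 255 = 0
255 - 254 = 1
255 - 0 = 255
255 - 0 = 255
Wildcard: 0.1.255.255


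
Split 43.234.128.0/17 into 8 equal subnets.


New prefix = 17 + 3 = 20
Each subnet has 4096 addresses
  43.234.128.0/20
  43.234.144.0/20
  43.234.160.0/20
  43.234.176.0/20
  43.234.192.0/20
  43.234.208.0/20
  43.234.224.0/20
  43.234.240.0/20
Subnets: 43.234.128.0/20, 43.234.144.0/20, 43.234.160.0/20, 43.234.176.0/20, 43.234.192.0/20, 43.234.208.0/20, 43.234.224.0/20, 43.234.240.0/20


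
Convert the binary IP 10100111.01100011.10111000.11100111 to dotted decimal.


10100111 = 167
01100011 = 99
10111000 = 184
11100111 = 231
IP: 167.99.184.231


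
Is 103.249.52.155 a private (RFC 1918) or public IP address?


RFC 1918 private ranges:
  10.0.0.0/8 (10.0.0.0 - 10.255.255.255)
  172.16.0.0/12 (172.16.0.0 - 172.31.255.255)
  192.168.0.0/16 (192.168.0.0 - 192.168.255.255)
Public (not in any RFC 1918 range)


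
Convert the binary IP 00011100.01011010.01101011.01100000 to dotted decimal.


00011100 = 28
01011010 = 90
01101011 = 107
01100000 = 96
IP: 28.90.107.96


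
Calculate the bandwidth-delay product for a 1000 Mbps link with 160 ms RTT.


BDP = bandwidth * RTT
= 1000 Mbps * 160 ms
= 1000 * 1e6 * 160 / 1000 bits
= 160000000 bits
= 20000000 bytes
= 19531.25 KB
BDP = 160000000 bits (20000000 bytes)


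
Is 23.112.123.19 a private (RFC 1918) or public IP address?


RFC 1918 private ranges:
  10.0.0.0/8 (10.0.0.0 - 10.255.255.255)
  172.16.0.0/12 (172.16.0.0 - 172.31.255.255)
  192.168.0.0/16 (192.168.0.0 - 192.168.255.255)
Public (not in any RFC 1918 range)


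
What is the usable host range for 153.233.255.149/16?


Network: 153.233.0.0
Broadcast: 153.233.255.255
First usable = network + 1
Last usable = broadcast - 1
Range: 153.233.0.1 to 153.233.255.254


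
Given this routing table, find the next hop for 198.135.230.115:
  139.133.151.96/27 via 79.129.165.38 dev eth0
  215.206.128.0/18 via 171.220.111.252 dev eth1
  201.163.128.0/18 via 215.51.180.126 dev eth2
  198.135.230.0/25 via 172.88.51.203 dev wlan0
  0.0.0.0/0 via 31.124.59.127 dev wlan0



Longest prefix match for 198.135.230.115:
  /27 139.133.151.96: no
  /18 215.206.128.0: no
  /18 201.163.128.0: no
  /25 198.135.230.0: MATCH
  /0 0.0.0.0: MATCH
Selected: next-hop 172.88.51.203 via wlan0 (matched /25)


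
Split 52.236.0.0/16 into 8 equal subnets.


New prefix = 16 + 3 = 19
Each subnet has 8192 addresses
  52.236.0.0/19
  52.236.32.0/19
  52.236.64.0/19
  52.236.96.0/19
  52.236.128.0/19
  52.236.160.0/19
  52.236.192.0/19
  52.236.224.0/19
Subnets: 52.236.0.0/19, 52.236.32.0/19, 52.236.64.0/19, 52.236.96.0/19, 52.236.128.0/19, 52.236.160.0/19, 52.236.192.0/19, 52.236.224.0/19


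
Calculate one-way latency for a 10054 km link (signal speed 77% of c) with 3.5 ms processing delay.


Speed = 0.77 * 3e5 km/s = 231000 km/s
Propagation delay = 10054 / 231000 = 0.0435 s = 43.5238 ms
Processing delay = 3.5 ms
Total one-way latency = 47.0238 ms


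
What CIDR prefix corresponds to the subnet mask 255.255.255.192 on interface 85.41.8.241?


Binary: 11111111.11111111.11111111.11000000
Count leading 1s
Prefix: /26


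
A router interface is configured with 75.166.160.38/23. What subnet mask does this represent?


/23 means 23 network bits, 9 host bits
Binary: 11111111111111111111111000000000
Mask: 255.255.254.0


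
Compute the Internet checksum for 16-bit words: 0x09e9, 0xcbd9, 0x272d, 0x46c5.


Sum all words (with carry folding):
+ 0x09e9 = 0x09e9
+ 0xcbd9 = 0xd5c2
+ 0x272d = 0xfcef
+ 0x46c5 = 0x43b5
One's complement: ~0x43b5
Checksum = 0xbc4a


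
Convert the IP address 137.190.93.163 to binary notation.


137 = 10001001
190 = 10111110
93 = 01011101
163 = 10100011
Binary: 10001001.10111110.01011101.10100011


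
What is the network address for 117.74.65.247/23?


IP:   01110101.01001010.01000001.11110111
Mask: 11111111.11111111.11111110.00000000
AND operation:
Net:  01110101.01001010.01000000.00000000
Network: 117.74.64.0/23


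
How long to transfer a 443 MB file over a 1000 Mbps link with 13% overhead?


Effective throughput = 1000 * (1 - 13/100) = 870 Mbps
File size in Mb = 443 * 8 = 3544 Mb
Time = 3544 / 870
Time = 4.0736 seconds


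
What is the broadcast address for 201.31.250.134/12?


Network: 201.16.0.0/12
Host bits = 20
Set all host bits to 1:
Broadcast: 201.31.255.255


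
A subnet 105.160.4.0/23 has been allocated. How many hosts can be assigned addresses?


Host bits = 32 - 23 = 9
Total addresses = 2^9 = 512
Usable = total - 2 (network and broadcast)
Usable hosts: 510


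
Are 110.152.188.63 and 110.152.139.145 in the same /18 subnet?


Mask: 255.255.192.0
110.152.188.63 AND mask = 110.152.128.0
110.152.139.145 AND mask = 110.152.128.0
Yes, same subnet (110.152.128.0)


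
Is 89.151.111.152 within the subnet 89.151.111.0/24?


Subnet network: 89.151.111.0
Test IP AND mask: 89.151.111.0
Yes, 89.151.111.152 is in 89.151.111.0/24


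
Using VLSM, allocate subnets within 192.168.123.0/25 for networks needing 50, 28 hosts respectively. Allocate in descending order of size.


50 hosts -> /26 (62 usable): 192.168.123.0/26
28 hosts -> /27 (30 usable): 192.168.123.64/27
Allocation: 192.168.123.0/26 (50 hosts, 62 usable); 192.168.123.64/27 (28 hosts, 30 usable)


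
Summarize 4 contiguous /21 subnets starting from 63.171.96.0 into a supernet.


Original prefix: /21
Number of subnets: 4 = 2^2
New prefix = 21 - 2 = 19
Supernet: 63.171.96.0/19


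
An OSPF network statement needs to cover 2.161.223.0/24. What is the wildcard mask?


Subnet mask: 255.255.255.0
Wildcard = 255.255.255.255 - subnet mask
255 - 255 = 0
255 - 255 = 0
255 - 255 = 0
255 - 0 = 255
Wildcard: 0.0.0.255


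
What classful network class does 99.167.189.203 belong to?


First octet: 99
Binary: 01100011
0xxxxxxx -> Class A (1-126)
Class A, default mask 255.0.0.0 (/8)


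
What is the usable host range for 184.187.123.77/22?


Network: 184.187.120.0
Broadcast: 184.187.123.255
First usable = network + 1
Last usable = broadcast - 1
Range: 184.187.120.1 to 184.187.123.254


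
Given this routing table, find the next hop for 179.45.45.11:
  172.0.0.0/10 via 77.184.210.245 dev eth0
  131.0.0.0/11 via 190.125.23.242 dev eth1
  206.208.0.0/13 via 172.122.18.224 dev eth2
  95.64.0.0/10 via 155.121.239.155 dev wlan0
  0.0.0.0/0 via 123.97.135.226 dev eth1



Longest prefix match for 179.45.45.11:
  /10 172.0.0.0: no
  /11 131.0.0.0: no
  /13 206.208.0.0: no
  /10 95.64.0.0: no
  /0 0.0.0.0: MATCH
Selected: next-hop 123.97.135.226 via eth1 (matched /0)


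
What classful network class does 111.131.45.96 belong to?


First octet: 111
Binary: 01101111
0xxxxxxx -> Class A (1-126)
Class A, default mask 255.0.0.0 (/8)


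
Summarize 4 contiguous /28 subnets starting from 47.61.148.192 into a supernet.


Original prefix: /28
Number of subnets: 4 = 2^2
New prefix = 28 - 2 = 26
Supernet: 47.61.148.192/26


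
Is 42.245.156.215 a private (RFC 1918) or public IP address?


RFC 1918 private ranges:
  10.0.0.0/8 (10.0.0.0 - 10.255.255.255)
  172.16.0.0/12 (172.16.0.0 - 172.31.255.255)
  192.168.0.0/16 (192.168.0.0 - 192.168.255.255)
Public (not in any RFC 1918 range)


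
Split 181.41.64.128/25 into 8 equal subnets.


New prefix = 25 + 3 = 28
Each subnet has 16 addresses
  181.41.64.128/28
  181.41.64.144/28
  181.41.64.160/28
  181.41.64.176/28
  181.41.64.192/28
  181.41.64.208/28
  181.41.64.224/28
  181.41.64.240/28
Subnets: 181.41.64.128/28, 181.41.64.144/28, 181.41.64.160/28, 181.41.64.176/28, 181.41.64.192/28, 181.41.64.208/28, 181.41.64.224/28, 181.41.64.240/28


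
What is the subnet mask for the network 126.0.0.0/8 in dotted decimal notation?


/8 means 8 network bits, 24 host bits
Binary: 11111111000000000000000000000000
Mask: 255.0.0.0


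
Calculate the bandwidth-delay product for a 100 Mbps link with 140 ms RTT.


BDP = bandwidth * RTT
= 100 Mbps * 140 ms
= 100 * 1e6 * 140 / 1000 bits
= 14000000 bits
= 1750000 bytes
= 1708.9844 KB
BDP = 14000000 bits (1750000 bytes)


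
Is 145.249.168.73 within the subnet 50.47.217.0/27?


Subnet network: 50.47.217.0
Test IP AND mask: 145.249.168.64
No, 145.249.168.73 is not in 50.47.217.0/27


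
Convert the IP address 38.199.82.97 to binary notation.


38 = 00100110
199 = 11000111
82 = 01010010
97 = 01100001
Binary: 00100110.11000111.01010010.01100001


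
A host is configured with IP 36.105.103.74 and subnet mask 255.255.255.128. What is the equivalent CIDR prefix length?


Binary: 11111111.11111111.11111111.10000000
Count leading 1s
Prefix: /25


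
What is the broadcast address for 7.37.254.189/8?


Network: 7.0.0.0/8
Host bits = 24
Set all host bits to 1:
Broadcast: 7.255.255.255


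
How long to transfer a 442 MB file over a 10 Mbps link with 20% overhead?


Effective throughput = 10 * (1 - 20/100) = 8 Mbps
File size in Mb = 442 * 8 = 3536 Mb
Time = 3536 / 8
Time = 442 seconds


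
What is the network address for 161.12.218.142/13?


IP:   10100001.00001100.11011010.10001110
Mask: 11111111.11111000.00000000.00000000
AND operation:
Net:  10100001.00001000.00000000.00000000
Network: 161.8.0.0/13


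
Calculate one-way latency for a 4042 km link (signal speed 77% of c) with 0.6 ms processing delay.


Speed = 0.77 * 3e5 km/s = 231000 km/s
Propagation delay = 4042 / 231000 = 0.0175 s = 17.4978 ms
Processing delay = 0.6 ms
Total one-way latency = 18.0978 ms


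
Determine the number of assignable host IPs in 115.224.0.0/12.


Host bits = 32 - 12 = 20
Total addresses = 2^20 = 1048576
Usable = total - 2 (network and broadcast)
Usable hosts: 1048574


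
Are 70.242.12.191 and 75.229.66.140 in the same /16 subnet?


Mask: 255.255.0.0
70.242.12.191 AND mask = 70.242.0.0
75.229.66.140 AND mask = 75.229.0.0
No, different subnets (70.242.0.0 vs 75.229.0.0)


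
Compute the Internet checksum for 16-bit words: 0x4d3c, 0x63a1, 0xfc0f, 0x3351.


Sum all words (with carry folding):
+ 0x4d3c = 0x4d3c
+ 0x63a1 = 0xb0dd
+ 0xfc0f = 0xaced
+ 0x3351 = 0xe03e
One's complement: ~0xe03e
Checksum = 0x1fc1


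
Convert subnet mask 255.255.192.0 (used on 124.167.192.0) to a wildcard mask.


Subnet mask: 255.255.192.0
Wildcard = 255.255.255.255 - subnet mask
255 - 255 = 0
255 - 255 = 0
255 - 192 = 63
255 - 0 = 255
Wildcard: 0.0.63.255


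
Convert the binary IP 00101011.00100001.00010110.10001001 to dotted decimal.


00101011 = 43
00100001 = 33
00010110 = 22
10001001 = 137
IP: 43.33.22.137


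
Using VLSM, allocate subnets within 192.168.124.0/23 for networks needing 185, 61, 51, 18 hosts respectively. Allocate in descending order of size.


185 hosts -> /24 (254 usable): 192.168.124.0/24
61 hosts -> /26 (62 usable): 192.168.125.0/26
51 hosts -> /26 (62 usable): 192.168.125.64/26
18 hosts -> /27 (30 usable): 192.168.125.128/27
Allocation: 192.168.124.0/24 (185 hosts, 254 usable); 192.168.125.0/26 (61 hosts, 62 usable); 192.168.125.64/26 (51 hosts, 62 usable); 192.168.125.128/27 (18 hosts, 30 usable)


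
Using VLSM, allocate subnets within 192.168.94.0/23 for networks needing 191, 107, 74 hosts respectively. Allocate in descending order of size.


191 hosts -> /24 (254 usable): 192.168.94.0/24
107 hosts -> /25 (126 usable): 192.168.95.0/25
74 hosts -> /25 (126 usable): 192.168.95.128/25
Allocation: 192.168.94.0/24 (191 hosts, 254 usable); 192.168.95.0/25 (107 hosts, 126 usable); 192.168.95.128/25 (74 hosts, 126 usable)


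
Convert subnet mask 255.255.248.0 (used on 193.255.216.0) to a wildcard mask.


Subnet mask: 255.255.248.0
Wildcard = 255.255.255.255 - subnet mask
255 - 255 = 0
255 - 255 = 0
255 - 248 = 7
255 - 0 = 255
Wildcard: 0.0.7.255


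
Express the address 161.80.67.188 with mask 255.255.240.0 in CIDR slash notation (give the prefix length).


Binary: 11111111.11111111.11110000.00000000
Count leading 1s
Prefix: /20


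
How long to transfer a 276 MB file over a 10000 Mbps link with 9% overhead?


Effective throughput = 10000 * (1 - 9/100) = 9100 Mbps
File size in Mb = 276 * 8 = 2208 Mb
Time = 2208 / 9100
Time = 0.2426 seconds


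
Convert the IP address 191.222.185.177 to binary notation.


191 = 10111111
222 = 11011110
185 = 10111001
177 = 10110001
Binary: 10111111.11011110.10111001.10110001


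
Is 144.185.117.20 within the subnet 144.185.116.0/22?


Subnet network: 144.185.116.0
Test IP AND mask: 144.185.116.0
Yes, 144.185.117.20 is in 144.185.116.0/22


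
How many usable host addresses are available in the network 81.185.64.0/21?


Host bits = 32 - 21 = 11
Total addresses = 2^11 = 2048
Usable = total - 2 (network and broadcast)
Usable hosts: 2046


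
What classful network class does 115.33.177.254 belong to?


First octet: 115
Binary: 01110011
0xxxxxxx -> Class A (1-126)
Class A, default mask 255.0.0.0 (/8)


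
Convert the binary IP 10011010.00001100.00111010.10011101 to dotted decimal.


10011010 = 154
00001100 = 12
00111010 = 58
10011101 = 157
IP: 154.12.58.157


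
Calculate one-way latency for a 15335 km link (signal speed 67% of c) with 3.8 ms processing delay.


Speed = 0.67 * 3e5 km/s = 201000 km/s
Propagation delay = 15335 / 201000 = 0.0763 s = 76.2935 ms
Processing delay = 3.8 ms
Total one-way latency = 80.0935 ms


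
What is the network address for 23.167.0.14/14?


IP:   00010111.10100111.00000000.00001110
Mask: 11111111.11111100.00000000.00000000
AND operation:
Net:  00010111.10100100.00000000.00000000
Network: 23.164.0.0/14


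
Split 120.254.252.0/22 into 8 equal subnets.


New prefix = 22 + 3 = 25
Each subnet has 128 addresses
  120.254.252.0/25
  120.254.252.128/25
  120.254.253.0/25
  120.254.253.128/25
  120.254.254.0/25
  120.254.254.128/25
  120.254.255.0/25
  120.254.255.128/25
Subnets: 120.254.252.0/25, 120.254.252.128/25, 120.254.253.0/25, 120.254.253.128/25, 120.254.254.0/25, 120.254.254.128/25, 120.254.255.0/25, 120.254.255.128/25


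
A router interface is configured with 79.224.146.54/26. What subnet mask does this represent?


/26 means 26 network bits, 6 host bits
Binary: 11111111111111111111111111000000
Mask: 255.255.255.192


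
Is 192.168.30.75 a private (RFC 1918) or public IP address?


RFC 1918 private ranges:
  10.0.0.0/8 (10.0.0.0 - 10.255.255.255)
  172.16.0.0/12 (172.16.0.0 - 172.31.255.255)
  192.168.0.0/16 (192.168.0.0 - 192.168.255.255)
Private (in 192.168.0.0/16)


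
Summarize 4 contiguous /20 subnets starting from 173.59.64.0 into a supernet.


Original prefix: /20
Number of subnets: 4 = 2^2
New prefix = 20 - 2 = 18
Supernet: 173.59.64.0/18


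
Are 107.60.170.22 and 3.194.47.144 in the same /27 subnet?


Mask: 255.255.255.224
107.60.170.22 AND mask = 107.60.170.0
3.194.47.144 AND mask = 3.194.47.128
No, different subnets (107.60.170.0 vs 3.194.47.128)


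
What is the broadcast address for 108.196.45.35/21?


Network: 108.196.40.0/21
Host bits = 11
Set all host bits to 1:
Broadcast: 108.196.47.255


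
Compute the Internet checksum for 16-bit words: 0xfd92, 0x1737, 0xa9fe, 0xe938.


Sum all words (with carry folding):
+ 0xfd92 = 0xfd92
+ 0x1737 = 0x14ca
+ 0xa9fe = 0xbec8
+ 0xe938 = 0xa801
One's complement: ~0xa801
Checksum = 0x57fe


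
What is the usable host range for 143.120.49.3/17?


Network: 143.120.0.0
Broadcast: 143.120.127.255
First usable = network + 1
Last usable = broadcast - 1
Range: 143.120.0.1 to 143.120.127.254


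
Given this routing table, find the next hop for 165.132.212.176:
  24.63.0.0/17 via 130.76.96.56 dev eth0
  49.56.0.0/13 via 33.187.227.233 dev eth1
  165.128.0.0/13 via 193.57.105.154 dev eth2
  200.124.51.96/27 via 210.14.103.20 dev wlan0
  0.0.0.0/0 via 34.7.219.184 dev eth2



Longest prefix match for 165.132.212.176:
  /17 24.63.0.0: no
  /13 49.56.0.0: no
  /13 165.128.0.0: MATCH
  /27 200.124.51.96: no
  /0 0.0.0.0: MATCH
Selected: next-hop 193.57.105.154 via eth2 (matched /13)


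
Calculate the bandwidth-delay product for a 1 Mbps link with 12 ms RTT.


BDP = bandwidth * RTT
= 1 Mbps * 12 ms
= 1 * 1e6 * 12 / 1000 bits
= 12000 bits
= 1500 bytes
= 1.4648 KB
BDP = 12000 bits (1500 bytes)


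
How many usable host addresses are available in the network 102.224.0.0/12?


Host bits = 32 - 12 = 20
Total addresses = 2^20 = 1048576
Usable = total - 2 (network and broadcast)
Usable hosts: 1048574


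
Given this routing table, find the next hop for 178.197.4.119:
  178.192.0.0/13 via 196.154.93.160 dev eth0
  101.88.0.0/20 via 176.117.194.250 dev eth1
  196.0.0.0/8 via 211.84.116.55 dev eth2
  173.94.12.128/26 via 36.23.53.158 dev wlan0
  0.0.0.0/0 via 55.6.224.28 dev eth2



Longest prefix match for 178.197.4.119:
  /13 178.192.0.0: MATCH
  /20 101.88.0.0: no
  /8 196.0.0.0: no
  /26 173.94.12.128: no
  /0 0.0.0.0: MATCH
Selected: next-hop 196.154.93.160 via eth0 (matched /13)


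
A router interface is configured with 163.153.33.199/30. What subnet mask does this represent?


/30 means 30 network bits, 2 host bits
Binary: 11111111111111111111111111111100
Mask: 255.255.255.252


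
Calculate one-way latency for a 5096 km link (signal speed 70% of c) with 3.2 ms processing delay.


Speed = 0.7 * 3e5 km/s = 210000 km/s
Propagation delay = 5096 / 210000 = 0.0243 s = 24.2667 ms
Processing delay = 3.2 ms
Total one-way latency = 27.4667 ms


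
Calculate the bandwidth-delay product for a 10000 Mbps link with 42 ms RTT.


BDP = bandwidth * RTT
= 10000 Mbps * 42 ms
= 10000 * 1e6 * 42 / 1000 bits
= 420000000 bits
= 52500000 bytes
= 51269.5312 KB
BDP = 420000000 bits (52500000 bytes)


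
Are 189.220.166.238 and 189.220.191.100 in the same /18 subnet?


Mask: 255.255.192.0
189.220.166.238 AND mask = 189.220.128.0
189.220.191.100 AND mask = 189.220.128.0
Yes, same subnet (189.220.128.0)


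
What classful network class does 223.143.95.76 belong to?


First octet: 223
Binary: 11011111
110xxxxx -> Class C (192-223)
Class C, default mask 255.255.255.0 (/24)


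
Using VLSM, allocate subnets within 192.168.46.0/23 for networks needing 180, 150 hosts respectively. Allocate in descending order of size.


180 hosts -> /24 (254 usable): 192.168.46.0/24
150 hosts -> /24 (254 usable): 192.168.47.0/24
Allocation: 192.168.46.0/24 (180 hosts, 254 usable); 192.168.47.0/24 (150 hosts, 254 usable)


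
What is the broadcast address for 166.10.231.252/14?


Network: 166.8.0.0/14
Host bits = 18
Set all host bits to 1:
Broadcast: 166.11.255.255


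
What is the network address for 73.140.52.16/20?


IP:   01001001.10001100.00110100.00010000
Mask: 11111111.11111111.11110000.00000000
AND operation:
Net:  01001001.10001100.00110000.00000000
Network: 73.140.48.0/20


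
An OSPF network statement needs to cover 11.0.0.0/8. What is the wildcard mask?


Subnet mask: 255.0.0.0
Wildcard = 255.255.255.255 - subnet mask
255 - 255 = 0
255 - 0 = 255
255 - 0 = 255
255 - 0 = 255
Wildcard: 0.255.255.255


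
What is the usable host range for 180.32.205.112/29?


Network: 180.32.205.112
Broadcast: 180.32.205.119
First usable = network + 1
Last usable = broadcast - 1
Range: 180.32.205.113 to 180.32.205.118


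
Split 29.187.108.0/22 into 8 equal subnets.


New prefix = 22 + 3 = 25
Each subnet has 128 addresses
  29.187.108.0/25
  29.187.108.128/25
  29.187.109.0/25
  29.187.109.128/25
  29.187.110.0/25
  29.187.110.128/25
  29.187.111.0/25
  29.187.111.128/25
Subnets: 29.187.108.0/25, 29.187.108.128/25, 29.187.109.0/25, 29.187.109.128/25, 29.187.110.0/25, 29.187.110.128/25, 29.187.111.0/25, 29.187.111.128/25


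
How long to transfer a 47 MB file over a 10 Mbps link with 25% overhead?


Effective throughput = 10 * (1 - 25/100) = 7.5 Mbps
File size in Mb = 47 * 8 = 376 Mb
Time = 376 / 7.5
Time = 50.1333 seconds


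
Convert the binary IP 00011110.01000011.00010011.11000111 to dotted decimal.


00011110 = 30
01000011 = 67
00010011 = 19
11000111 = 199
IP: 30.67.19.199


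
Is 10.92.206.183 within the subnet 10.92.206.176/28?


Subnet network: 10.92.206.176
Test IP AND mask: 10.92.206.176
Yes, 10.92.206.183 is in 10.92.206.176/28


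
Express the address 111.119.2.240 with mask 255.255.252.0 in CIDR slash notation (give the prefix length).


Binary: 11111111.11111111.11111100.00000000
Count leading 1s
Prefix: /22


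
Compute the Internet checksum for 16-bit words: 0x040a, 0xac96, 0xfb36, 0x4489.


Sum all words (with carry folding):
+ 0x040a = 0x040a
+ 0xac96 = 0xb0a0
+ 0xfb36 = 0xabd7
+ 0x4489 = 0xf060
One's complement: ~0xf060
Checksum = 0x0f9f


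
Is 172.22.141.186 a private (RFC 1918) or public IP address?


RFC 1918 private ranges:
  10.0.0.0/8 (10.0.0.0 - 10.255.255.255)
  172.16.0.0/12 (172.16.0.0 - 172.31.255.255)
  192.168.0.0/16 (192.168.0.0 - 192.168.255.255)
Private (in 172.16.0.0/12)


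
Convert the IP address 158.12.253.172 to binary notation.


158 = 10011110
12 = 00001100
253 = 11111101
172 = 10101100
Binary: 10011110.00001100.11111101.10101100


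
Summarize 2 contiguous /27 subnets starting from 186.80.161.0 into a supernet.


Original prefix: /27
Number of subnets: 2 = 2^1
New prefix = 27 - 1 = 26
Supernet: 186.80.161.0/26


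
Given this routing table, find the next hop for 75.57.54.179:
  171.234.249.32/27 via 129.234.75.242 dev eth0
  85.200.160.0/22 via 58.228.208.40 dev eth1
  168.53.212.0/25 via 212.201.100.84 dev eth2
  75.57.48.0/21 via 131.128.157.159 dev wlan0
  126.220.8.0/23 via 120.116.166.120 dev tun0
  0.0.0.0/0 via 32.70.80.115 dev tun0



Longest prefix match for 75.57.54.179:
  /27 171.234.249.32: no
  /22 85.200.160.0: no
  /25 168.53.212.0: no
  /21 75.57.48.0: MATCH
  /23 126.220.8.0: no
  /0 0.0.0.0: MATCH
Selected: next-hop 131.128.157.159 via wlan0 (matched /21)


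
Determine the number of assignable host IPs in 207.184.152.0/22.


Host bits = 32 - 22 = 10
Total addresses = 2^10 = 1024
Usable = total - 2 (network and broadcast)
Usable hosts: 1022


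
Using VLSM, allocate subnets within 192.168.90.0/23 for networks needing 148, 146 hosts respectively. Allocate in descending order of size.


148 hosts -> /24 (254 usable): 192.168.90.0/24
146 hosts -> /24 (254 usable): 192.168.91.0/24
Allocation: 192.168.90.0/24 (148 hosts, 254 usable); 192.168.91.0/24 (146 hosts, 254 usable)
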